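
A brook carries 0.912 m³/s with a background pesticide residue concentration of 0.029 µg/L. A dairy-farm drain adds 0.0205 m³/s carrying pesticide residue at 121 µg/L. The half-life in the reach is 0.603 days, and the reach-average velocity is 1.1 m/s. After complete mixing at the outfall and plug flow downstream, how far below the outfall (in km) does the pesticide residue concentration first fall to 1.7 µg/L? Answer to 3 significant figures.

37.9 km

After mixing, C = (0.9120·0.02900 + 0.02050·121.0) / 0.9325 = 2.507/0.9325 = 2.688 µg/L.
Half-life 0.603 d → k = ln 2 / 0.603 = 1.149 d⁻¹.
Set 2.688·exp(−k·t) = 1.7 → t = ln(2.688/1.7)/k = 34450 s = 9.569 h.
Distance = v·t = 1.1·34450 = 37890 m = 37.89 km.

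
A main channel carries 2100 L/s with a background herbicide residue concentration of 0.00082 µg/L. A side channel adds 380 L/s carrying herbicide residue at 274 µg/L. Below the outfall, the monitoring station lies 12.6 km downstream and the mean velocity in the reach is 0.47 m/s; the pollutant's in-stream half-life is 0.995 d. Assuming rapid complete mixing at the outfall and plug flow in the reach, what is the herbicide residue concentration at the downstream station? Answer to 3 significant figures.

Mixed concentration C = ΣQC/ΣQ = (2100·0.0008200 + 380.0·274.0) / 2480 = 104100/2480 = 41.98 µg/L.
Travel time t = 12.6·1000 / 0.47 = 26810 s = 7.447 h.
Half-life 0.995 d → k = ln 2 / 0.995 = 0.6966 d⁻¹.
Decay over the reach: 41.98·exp(−kt) = 41.98·0.8056 = 33.82 µg/L.

33.8 µg/L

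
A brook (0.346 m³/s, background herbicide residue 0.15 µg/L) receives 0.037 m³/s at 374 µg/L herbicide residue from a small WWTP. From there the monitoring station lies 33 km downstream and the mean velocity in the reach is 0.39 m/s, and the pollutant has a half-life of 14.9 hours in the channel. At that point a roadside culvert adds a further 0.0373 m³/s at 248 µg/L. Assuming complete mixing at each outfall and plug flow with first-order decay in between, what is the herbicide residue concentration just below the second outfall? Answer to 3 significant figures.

Conservation of mass: C = (0.3460·0.1500 + 0.03700·374.0) / 0.3830 = 13.89/0.3830 = 36.27 µg/L; combined flow 0.3830 m³/s.
Travel time t = 33·1000 / 0.39 = 84620 s = 23.50 h.
Half-life 14.9 h → k = ln 2 / 14.9 = 0.04652 h⁻¹ = 1.116 d⁻¹.
First-order decay: C = 36.27·exp(−k·t) = 36.27·0.3351 = 12.15 µg/L.
At the second outfall, C = (0.3830·12.15 + 0.03730·248.0) / (0.3830 + 0.03730) = 33.08 µg/L.

33.1 µg/L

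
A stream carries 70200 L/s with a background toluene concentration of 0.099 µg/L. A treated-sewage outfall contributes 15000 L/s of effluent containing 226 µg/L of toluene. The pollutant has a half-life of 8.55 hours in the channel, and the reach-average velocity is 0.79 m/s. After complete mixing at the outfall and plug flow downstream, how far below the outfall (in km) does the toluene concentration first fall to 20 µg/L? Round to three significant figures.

24.2 km

Mixed concentration C = ΣQC/ΣQ = (70200·0.09900 + 15000·226.0) / 85200 = 3397000/85200 = 39.87 µg/L.
Half-life 8.55 h → k = ln 2 / 8.55 = 0.08107 h⁻¹ = 1.946 d⁻¹.
Set 39.87·exp(−k·t) = 20 → t = ln(39.87/20)/k = 30640 s = 8.510 h.
Distance = v·t = 0.79·30640 = 24200 m = 24.20 km.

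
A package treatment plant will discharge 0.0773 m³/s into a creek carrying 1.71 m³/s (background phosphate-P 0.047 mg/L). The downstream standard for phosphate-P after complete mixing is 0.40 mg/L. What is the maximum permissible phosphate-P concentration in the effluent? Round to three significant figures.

At the limit, (Qr·Cr + Qe·Cₑ)/(Qr + Qe) = 0.40:
Cₑ = (1.787·0.40 − 1.710·0.04700) / 0.07730 = 8.209 mg/L.

8.21 mg/L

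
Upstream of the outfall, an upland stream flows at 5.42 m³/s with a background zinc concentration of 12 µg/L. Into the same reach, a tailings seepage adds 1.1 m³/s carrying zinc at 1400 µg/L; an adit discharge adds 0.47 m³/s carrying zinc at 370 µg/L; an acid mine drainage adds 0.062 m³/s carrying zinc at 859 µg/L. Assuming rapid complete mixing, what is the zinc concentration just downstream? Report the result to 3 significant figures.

260 µg/L

Mass balance: C = (5.420·12.00 + 1.100·1400 + 0.4700·370.0 + 0.06200·859.0) / 7.052 = 1832/7.052 = 259.8 µg/L.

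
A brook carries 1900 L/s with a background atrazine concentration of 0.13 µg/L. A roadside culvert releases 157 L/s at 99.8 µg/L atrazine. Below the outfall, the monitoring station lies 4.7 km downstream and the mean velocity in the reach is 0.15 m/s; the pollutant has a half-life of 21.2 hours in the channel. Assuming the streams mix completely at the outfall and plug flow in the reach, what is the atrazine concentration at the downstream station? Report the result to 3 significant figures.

5.82 µg/L

Mixed concentration C = ΣQC/ΣQ = (1900·0.1300 + 157.0·99.80) / 2057 = 15920/2057 = 7.737 µg/L.
Travel time t = 4.7·1000 / 0.15 = 31330 s = 8.704 h.
Half-life 21.2 h → k = ln 2 / 21.2 = 0.03270 h⁻¹ = 0.7847 d⁻¹.
After decay, C = 7.737 × e^(−kt) = 7.737 × 0.7523 = 5.821 µg/L.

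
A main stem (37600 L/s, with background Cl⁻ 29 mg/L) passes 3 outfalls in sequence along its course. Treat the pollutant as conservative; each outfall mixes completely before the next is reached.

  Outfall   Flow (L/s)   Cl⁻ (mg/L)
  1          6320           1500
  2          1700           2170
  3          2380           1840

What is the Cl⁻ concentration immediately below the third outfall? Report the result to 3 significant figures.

After outfall 1: Q = 37600 + 6320 = 43920 L/s; C = (37600·29.00 + 6320·1500)/43920 = 240.7 mg/L.
After outfall 2: Q = 43920 + 1700 = 45620 L/s; C = (43920·240.7 + 1700·2170)/45620 = 312.6 mg/L.
After outfall 3: Q = 45620 + 2380 = 48000 L/s; C = (45620·312.6 + 2380·1840)/48000 = 388.3 mg/L.

388 mg/L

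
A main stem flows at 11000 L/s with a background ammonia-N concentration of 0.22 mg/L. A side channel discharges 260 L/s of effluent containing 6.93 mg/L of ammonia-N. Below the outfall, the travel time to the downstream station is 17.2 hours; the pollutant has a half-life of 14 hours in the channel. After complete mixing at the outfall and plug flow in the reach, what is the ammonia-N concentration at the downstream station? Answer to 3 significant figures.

0.160 mg/L

After mixing, C = (11000·0.2200 + 260.0·6.930) / 11260 = 4222/11260 = 0.3749 mg/L.
Half-life 14 h → k = ln 2 / 14 = 0.04951 h⁻¹ = 1.188 d⁻¹.
Applying C = C₀e^(−kt): 0.3749 × 0.4267 = 0.1600 mg/L.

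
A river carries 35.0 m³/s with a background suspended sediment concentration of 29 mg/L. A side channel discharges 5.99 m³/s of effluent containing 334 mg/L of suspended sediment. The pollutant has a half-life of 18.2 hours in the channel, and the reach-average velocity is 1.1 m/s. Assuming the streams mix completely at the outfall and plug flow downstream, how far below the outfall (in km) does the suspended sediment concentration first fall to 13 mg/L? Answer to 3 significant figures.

180 km

Mass balance: C = (35.00·29.00 + 5.990·334.0) / 40.99 = 3016/40.99 = 73.57 mg/L.
Half-life 18.2 h → k = ln 2 / 18.2 = 0.03809 h⁻¹ = 0.9140 d⁻¹.
Set 73.57·exp(−k·t) = 13 → t = ln(73.57/13)/k = 163800 s = 45.51 h.
Distance = v·t = 1.1·163800 = 180200 m = 180.2 km.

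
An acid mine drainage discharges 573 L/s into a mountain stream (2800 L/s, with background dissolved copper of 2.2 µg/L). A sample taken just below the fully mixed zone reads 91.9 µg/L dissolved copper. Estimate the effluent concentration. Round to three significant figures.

Mass balance: 2800·2.200 + 573.0·Cₑ = 3373·91.90
→ Cₑ = (3373·91.90 − 2800·2.200) / 573.0 = 530.2 µg/L.

530 µg/L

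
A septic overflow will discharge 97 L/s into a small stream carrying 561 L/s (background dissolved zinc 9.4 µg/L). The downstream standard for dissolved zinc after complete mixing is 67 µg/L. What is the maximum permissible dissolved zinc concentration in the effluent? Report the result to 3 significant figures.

At the limit, (Qr·Cr + Qe·Cₑ)/(Qr + Qe) = 67:
Cₑ = (658.0·67 − 561.0·9.400) / 97.00 = 400.1 µg/L.

400 µg/L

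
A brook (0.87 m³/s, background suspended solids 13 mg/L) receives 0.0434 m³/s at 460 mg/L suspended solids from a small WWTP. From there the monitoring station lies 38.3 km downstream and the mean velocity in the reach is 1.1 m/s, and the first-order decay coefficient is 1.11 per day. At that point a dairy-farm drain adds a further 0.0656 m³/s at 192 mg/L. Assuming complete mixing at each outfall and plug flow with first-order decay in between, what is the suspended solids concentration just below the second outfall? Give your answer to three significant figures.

33.3 mg/L

Flow-weighted average: C = (0.8700·13.00 + 0.04340·460.0) / 0.9134 = 31.27/0.9134 = 34.24 mg/L; combined flow 0.9134 m³/s.
Travel time t = 38.3·1000 / 1.1 = 34820 s = 9.672 h.
After decay, C = 34.24 × e^(−kt) = 34.24 × 0.6393 = 21.89 mg/L.
At the second outfall, C = (0.9134·21.89 + 0.06560·192.0) / (0.9134 + 0.06560) = 33.29 mg/L.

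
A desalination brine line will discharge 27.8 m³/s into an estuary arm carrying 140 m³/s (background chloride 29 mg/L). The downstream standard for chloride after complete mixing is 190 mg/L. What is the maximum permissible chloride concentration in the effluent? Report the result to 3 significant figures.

1000 mg/L

At the limit, (Qr·Cr + Qe·Cₑ)/(Qr + Qe) = 190:
Cₑ = (167.8·190 − 140.0·29.00) / 27.80 = 1001 mg/L.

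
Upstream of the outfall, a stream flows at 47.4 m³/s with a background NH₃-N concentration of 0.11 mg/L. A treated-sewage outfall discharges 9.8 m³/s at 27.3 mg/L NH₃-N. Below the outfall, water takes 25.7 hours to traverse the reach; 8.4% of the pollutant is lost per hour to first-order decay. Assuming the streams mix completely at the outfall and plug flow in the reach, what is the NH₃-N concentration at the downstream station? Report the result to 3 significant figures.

Flow-weighted average: C = (47.40·0.1100 + 9.800·27.30) / 57.20 = 272.8/57.20 = 4.768 mg/L.
8.4%/h lost → k = −ln(1 − 0.084) = 0.08774 h⁻¹.
Decay over the reach: 4.768·exp(−kt) = 4.768·0.1049 = 0.5001 mg/L.

0.500 mg/L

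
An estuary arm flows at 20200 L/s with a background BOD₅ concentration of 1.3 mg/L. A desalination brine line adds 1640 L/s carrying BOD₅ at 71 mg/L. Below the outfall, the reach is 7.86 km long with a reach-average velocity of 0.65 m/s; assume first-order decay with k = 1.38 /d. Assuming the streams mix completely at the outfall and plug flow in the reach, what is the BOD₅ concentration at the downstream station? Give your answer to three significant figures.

5.39 mg/L

Mixed concentration C = ΣQC/ΣQ = (20200·1.300 + 1640·71.00) / 21840 = 142700/21840 = 6.534 mg/L.
Travel time t = 7.86·1000 / 0.65 = 12090 s = 3.359 h.
Applying C = C₀e^(−kt): 6.534 × 0.8244 = 5.386 mg/L.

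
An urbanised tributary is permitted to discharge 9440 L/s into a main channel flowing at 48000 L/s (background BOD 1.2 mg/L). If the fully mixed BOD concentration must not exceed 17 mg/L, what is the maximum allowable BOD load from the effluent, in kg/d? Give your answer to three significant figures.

Mass balance at the limit: 48000·1.200 + 9440·Cₑ = 57440·17 → Cₑ = 97.34 mg/L.
9440 L/s = 9.440 m³/s. Load = 9.440 m³/s × 97.34 g/m³ × 86 400 s/d = 79390 kg/d.

79400 kg/d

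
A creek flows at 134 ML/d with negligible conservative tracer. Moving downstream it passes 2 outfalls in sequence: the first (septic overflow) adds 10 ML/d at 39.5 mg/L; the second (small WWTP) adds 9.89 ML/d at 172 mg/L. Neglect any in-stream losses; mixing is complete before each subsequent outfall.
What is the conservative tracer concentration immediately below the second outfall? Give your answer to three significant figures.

After outfall 1: Q = 134.0 + 10.00 = 144.0 ML/d; C = (134.0·0 + 10.00·39.50)/144.0 = 2.743 mg/L.
After outfall 2: Q = 144.0 + 9.890 = 153.9 ML/d; C = (144.0·2.743 + 9.890·172.0)/153.9 = 13.62 mg/L.

13.6 mg/L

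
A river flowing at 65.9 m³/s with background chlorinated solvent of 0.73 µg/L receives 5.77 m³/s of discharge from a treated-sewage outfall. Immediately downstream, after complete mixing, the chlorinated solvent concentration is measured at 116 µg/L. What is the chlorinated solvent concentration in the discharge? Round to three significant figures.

Mass balance: 65.90·0.7300 + 5.770·Cₑ = 71.67·116.0
→ Cₑ = (71.67·116.0 − 65.90·0.7300) / 5.770 = 1433 µg/L.

1430 µg/L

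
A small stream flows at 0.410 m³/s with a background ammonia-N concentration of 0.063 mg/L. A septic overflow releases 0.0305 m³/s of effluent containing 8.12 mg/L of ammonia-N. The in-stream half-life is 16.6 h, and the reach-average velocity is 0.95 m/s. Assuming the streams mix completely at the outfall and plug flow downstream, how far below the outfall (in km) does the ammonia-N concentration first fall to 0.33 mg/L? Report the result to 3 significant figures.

Flow-weighted average: C = (0.4100·0.06300 + 0.03050·8.120) / 0.4405 = 0.2735/0.4405 = 0.6209 mg/L.
Half-life 16.6 h → k = ln 2 / 16.6 = 0.04176 h⁻¹ = 1.002 d⁻¹.
Set 0.6209·exp(−k·t) = 0.33 → t = ln(0.6209/0.33)/k = 54490 s = 15.14 h.
Distance = v·t = 0.95·54490 = 51770 m = 51.77 km.

51.8 km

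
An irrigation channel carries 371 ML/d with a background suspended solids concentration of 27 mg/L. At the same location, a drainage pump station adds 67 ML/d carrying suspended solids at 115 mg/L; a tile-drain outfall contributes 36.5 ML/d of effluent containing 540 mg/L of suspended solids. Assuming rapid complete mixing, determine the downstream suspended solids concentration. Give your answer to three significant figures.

Flow-weighted average: C = (371.0·27.00 + 67.00·115.0 + 36.50·540.0) / 474.5 = 37430/474.5 = 78.89 mg/L.

78.9 mg/L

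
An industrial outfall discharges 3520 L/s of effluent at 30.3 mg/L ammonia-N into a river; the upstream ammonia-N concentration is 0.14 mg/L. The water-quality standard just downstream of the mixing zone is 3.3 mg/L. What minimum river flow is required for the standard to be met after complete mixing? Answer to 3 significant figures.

Set C_mix = 3.3: (Q·0.1400 + 3520·30.30) / (Q + 3520) = 3.3
→ Q = 3520·(30.30 − 3.3)/(3.3 − 0.1400) = 30080 L/s.

30100 L/s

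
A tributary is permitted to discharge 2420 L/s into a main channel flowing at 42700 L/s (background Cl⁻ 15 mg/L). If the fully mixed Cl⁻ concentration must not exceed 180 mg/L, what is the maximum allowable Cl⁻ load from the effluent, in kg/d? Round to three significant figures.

Mass balance at the limit: 42700·15.00 + 2420·Cₑ = 45120·180 → Cₑ = 3091 mg/L.
2420 L/s = 2.420 m³/s. Load = 2.420 m³/s × 3091 g/m³ × 86 400 s/d = 646400 kg/d.

646000 kg/d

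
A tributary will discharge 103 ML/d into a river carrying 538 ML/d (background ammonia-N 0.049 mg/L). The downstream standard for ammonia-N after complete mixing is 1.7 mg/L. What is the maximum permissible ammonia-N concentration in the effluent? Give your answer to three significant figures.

10.3 mg/L

At the limit, (Qr·Cr + Qe·Cₑ)/(Qr + Qe) = 1.7:
Cₑ = (641.0·1.7 − 538.0·0.04900) / 103.0 = 10.32 mg/L.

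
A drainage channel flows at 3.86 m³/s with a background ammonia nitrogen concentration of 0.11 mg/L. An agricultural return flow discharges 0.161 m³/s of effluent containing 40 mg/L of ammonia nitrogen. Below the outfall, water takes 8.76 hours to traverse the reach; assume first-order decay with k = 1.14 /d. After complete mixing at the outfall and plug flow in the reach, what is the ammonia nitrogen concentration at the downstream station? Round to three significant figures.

1.13 mg/L

Mixed concentration C = ΣQC/ΣQ = (3.860·0.1100 + 0.1610·40.00) / 4.021 = 6.865/4.021 = 1.707 mg/L.
Decay over the reach: 1.707·exp(−kt) = 1.707·0.6596 = 1.126 mg/L.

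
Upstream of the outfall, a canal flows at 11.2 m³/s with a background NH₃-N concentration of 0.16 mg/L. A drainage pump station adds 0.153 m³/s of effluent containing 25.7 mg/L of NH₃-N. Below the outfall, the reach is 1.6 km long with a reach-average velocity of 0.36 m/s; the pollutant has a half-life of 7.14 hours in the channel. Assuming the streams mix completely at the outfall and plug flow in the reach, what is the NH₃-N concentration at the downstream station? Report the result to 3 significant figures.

0.447 mg/L

Mixed concentration C = ΣQC/ΣQ = (11.20·0.1600 + 0.1530·25.70) / 11.35 = 5.724/11.35 = 0.5042 mg/L.
Travel time t = 1.6·1000 / 0.36 = 4444 s = 1.235 h.
Half-life 7.14 h → k = ln 2 / 7.14 = 0.09708 h⁻¹ = 2.330 d⁻¹.
Applying C = C₀e^(−kt): 0.5042 × 0.8871 = 0.4472 mg/L.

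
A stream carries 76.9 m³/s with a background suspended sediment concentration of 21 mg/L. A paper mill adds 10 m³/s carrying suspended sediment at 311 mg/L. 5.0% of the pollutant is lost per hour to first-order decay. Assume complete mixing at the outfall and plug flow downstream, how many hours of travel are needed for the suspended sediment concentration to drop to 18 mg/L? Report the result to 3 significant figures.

Flow-weighted average: C = (76.90·21.00 + 10.00·311.0) / 86.90 = 4725/86.90 = 54.37 mg/L.
5.0%/h lost → k = −ln(1 − 0.05) = 0.05129 h⁻¹.
54.37·exp(−k·t) = 18 → t = ln(54.37/18)/k = 77590 s = 21.55 h.

21.6 h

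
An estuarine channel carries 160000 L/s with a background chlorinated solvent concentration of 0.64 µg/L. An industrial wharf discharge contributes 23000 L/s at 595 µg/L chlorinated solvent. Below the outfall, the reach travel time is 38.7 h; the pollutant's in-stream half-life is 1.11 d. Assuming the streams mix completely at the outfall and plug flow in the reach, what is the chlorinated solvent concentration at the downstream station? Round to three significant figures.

27.5 µg/L

Flow-weighted average: C = (160000·0.6400 + 23000·595.0) / 183000 = 13790000/183000 = 75.34 µg/L.
Half-life 1.11 d → k = ln 2 / 1.11 = 0.6245 d⁻¹.
First-order decay: C = 75.34·exp(−k·t) = 75.34·0.3653 = 27.52 µg/L.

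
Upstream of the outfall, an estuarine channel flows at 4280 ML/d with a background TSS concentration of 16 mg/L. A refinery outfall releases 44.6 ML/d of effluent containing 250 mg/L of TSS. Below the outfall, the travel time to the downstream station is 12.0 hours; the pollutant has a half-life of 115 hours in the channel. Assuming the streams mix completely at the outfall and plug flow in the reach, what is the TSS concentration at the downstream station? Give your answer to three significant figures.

Mixed concentration C = ΣQC/ΣQ = (4280·16.00 + 44.60·250.0) / 4325 = 79630/4325 = 18.41 mg/L.
Half-life 115 h → k = ln 2 / 115 = 0.006027 h⁻¹ = 0.1447 d⁻¹.
First-order decay: C = 18.41·exp(−k·t) = 18.41·0.9302 = 17.13 mg/L.

17.1 mg/L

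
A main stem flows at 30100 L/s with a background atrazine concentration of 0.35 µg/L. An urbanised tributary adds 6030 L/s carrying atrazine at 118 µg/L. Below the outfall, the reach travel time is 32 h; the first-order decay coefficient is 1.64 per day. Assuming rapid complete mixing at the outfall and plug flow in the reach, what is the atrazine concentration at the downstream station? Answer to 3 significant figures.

2.24 µg/L

Conservation of mass: C = (30100·0.3500 + 6030·118.0) / 36130 = 722100/36130 = 19.99 µg/L.
Applying C = C₀e^(−kt): 19.99 × 0.1123 = 2.244 µg/L.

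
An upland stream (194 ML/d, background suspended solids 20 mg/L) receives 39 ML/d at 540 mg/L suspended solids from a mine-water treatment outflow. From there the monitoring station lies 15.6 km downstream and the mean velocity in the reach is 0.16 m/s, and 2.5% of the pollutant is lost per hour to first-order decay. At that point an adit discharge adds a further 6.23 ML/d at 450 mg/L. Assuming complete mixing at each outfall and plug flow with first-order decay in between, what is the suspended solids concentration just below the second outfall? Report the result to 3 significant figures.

Mass balance: C = (194.0·20.00 + 39.00·540.0) / 233.0 = 24940/233.0 = 107.0 mg/L; combined flow 233.0 ML/d.
Travel time t = 15.6·1000 / 0.16 = 97500 s = 27.08 h.
2.5%/h lost → k = −ln(1 − 0.025) = 0.02532 h⁻¹.
Decay over the reach: 107.0·exp(−kt) = 107.0·0.5037 = 53.92 mg/L.
At the second outfall, C = (233.0·53.92 + 6.230·450.0) / (233.0 + 6.230) = 64.23 mg/L.

64.2 mg/L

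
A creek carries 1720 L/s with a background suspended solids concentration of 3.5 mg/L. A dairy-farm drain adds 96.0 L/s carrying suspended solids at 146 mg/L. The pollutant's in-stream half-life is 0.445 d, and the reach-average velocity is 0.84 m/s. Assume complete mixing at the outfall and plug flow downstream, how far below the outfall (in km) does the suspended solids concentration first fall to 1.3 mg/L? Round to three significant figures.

Conservation of mass: C = (1720·3.500 + 96.00·146.0) / 1816 = 20040/1816 = 11.03 mg/L.
Half-life 0.445 d → k = ln 2 / 0.445 = 1.558 d⁻¹.
Set 11.03·exp(−k·t) = 1.3 → t = ln(11.03/1.3)/k = 118600 s = 32.95 h.
Distance = v·t = 0.84·118600 = 99640 m = 99.64 km.

99.6 km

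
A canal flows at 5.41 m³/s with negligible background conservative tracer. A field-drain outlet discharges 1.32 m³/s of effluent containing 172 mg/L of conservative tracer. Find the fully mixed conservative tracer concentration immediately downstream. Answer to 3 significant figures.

Mixed concentration C = ΣQC/ΣQ = (5.410·0 + 1.320·172.0) / 6.730 = 227.0/6.730 = 33.74 mg/L.

33.7 mg/L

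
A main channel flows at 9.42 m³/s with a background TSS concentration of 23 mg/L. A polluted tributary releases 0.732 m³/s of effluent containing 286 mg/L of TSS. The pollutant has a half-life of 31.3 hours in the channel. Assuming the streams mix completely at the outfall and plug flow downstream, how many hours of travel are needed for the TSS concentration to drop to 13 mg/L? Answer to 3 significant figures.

Mass balance: C = (9.420·23.00 + 0.7320·286.0) / 10.15 = 426.0/10.15 = 41.96 mg/L.
Half-life 31.3 h → k = ln 2 / 31.3 = 0.02215 h⁻¹ = 0.5315 d⁻¹.
41.96·exp(−k·t) = 13 → t = ln(41.96/13)/k = 190500 s = 52.92 h.

52.9 h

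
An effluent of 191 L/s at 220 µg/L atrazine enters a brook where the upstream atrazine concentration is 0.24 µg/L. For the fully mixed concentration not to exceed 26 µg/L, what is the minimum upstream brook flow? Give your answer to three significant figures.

1440 L/s

Set C_mix = 26: (Q·0.2400 + 191.0·220.0) / (Q + 191.0) = 26
→ Q = 191.0·(220.0 − 26)/(26 − 0.2400) = 1438 L/s.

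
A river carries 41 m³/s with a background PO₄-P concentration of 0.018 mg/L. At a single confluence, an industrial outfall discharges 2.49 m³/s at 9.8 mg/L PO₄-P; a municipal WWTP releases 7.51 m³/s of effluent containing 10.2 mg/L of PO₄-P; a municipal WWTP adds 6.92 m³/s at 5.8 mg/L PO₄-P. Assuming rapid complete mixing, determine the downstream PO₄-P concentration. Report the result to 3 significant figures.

Mass balance: C = (41.00·0.01800 + 2.490·9.800 + 7.510·10.20 + 6.920·5.800) / 57.92 = 141.9/57.92 = 2.450 mg/L.

2.45 mg/L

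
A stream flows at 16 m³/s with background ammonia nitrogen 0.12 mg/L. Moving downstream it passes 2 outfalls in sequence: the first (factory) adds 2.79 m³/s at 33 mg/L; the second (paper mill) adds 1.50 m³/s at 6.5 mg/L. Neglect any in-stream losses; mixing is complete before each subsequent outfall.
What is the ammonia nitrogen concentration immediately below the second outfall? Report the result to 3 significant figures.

5.11 mg/L

After outfall 1: Q = 16.00 + 2.790 = 18.79 m³/s; C = (16.00·0.1200 + 2.790·33.00)/18.79 = 5.002 mg/L.
After outfall 2: Q = 18.79 + 1.500 = 20.29 m³/s; C = (18.79·5.002 + 1.500·6.500)/20.29 = 5.113 mg/L.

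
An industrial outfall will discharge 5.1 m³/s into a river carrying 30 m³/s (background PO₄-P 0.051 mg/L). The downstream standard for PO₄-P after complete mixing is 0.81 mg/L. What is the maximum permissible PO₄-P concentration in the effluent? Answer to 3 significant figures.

At the limit, (Qr·Cr + Qe·Cₑ)/(Qr + Qe) = 0.81:
Cₑ = (35.10·0.81 − 30.00·0.05100) / 5.100 = 5.275 mg/L.

5.27 mg/L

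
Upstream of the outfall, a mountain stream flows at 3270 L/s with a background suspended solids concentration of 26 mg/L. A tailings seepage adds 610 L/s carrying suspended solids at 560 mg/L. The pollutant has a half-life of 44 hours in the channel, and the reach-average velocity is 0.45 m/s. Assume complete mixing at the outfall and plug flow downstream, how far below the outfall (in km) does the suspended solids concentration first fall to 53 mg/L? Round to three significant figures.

Mixed concentration C = ΣQC/ΣQ = (3270·26.00 + 610.0·560.0) / 3880 = 426600/3880 = 110.0 mg/L.
Half-life 44 h → k = ln 2 / 44 = 0.01575 h⁻¹ = 0.3781 d⁻¹.
Set 110.0·exp(−k·t) = 53 → t = ln(110.0/53)/k = 166800 s = 46.32 h.
Distance = v·t = 0.45·166800 = 75050 m = 75.05 km.

75.0 km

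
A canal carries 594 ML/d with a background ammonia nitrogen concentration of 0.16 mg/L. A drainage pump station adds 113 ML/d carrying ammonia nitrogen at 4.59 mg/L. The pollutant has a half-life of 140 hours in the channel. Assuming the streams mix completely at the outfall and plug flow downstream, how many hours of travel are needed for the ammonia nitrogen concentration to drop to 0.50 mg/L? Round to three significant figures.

111 h

After mixing, C = (594.0·0.1600 + 113.0·4.590) / 707.0 = 613.7/707.0 = 0.8680 mg/L.
Half-life 140 h → k = ln 2 / 140 = 0.004951 h⁻¹ = 0.1188 d⁻¹.
0.8680·exp(−k·t) = 0.50 → t = ln(0.8680/0.50)/k = 401100 s = 111.4 h.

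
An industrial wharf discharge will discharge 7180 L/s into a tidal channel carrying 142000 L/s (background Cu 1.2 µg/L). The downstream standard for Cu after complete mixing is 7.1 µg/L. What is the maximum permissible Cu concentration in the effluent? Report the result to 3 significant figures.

124 µg/L

At the limit, (Qr·Cr + Qe·Cₑ)/(Qr + Qe) = 7.1:
Cₑ = (149200·7.1 − 142000·1.200) / 7180 = 123.8 µg/L.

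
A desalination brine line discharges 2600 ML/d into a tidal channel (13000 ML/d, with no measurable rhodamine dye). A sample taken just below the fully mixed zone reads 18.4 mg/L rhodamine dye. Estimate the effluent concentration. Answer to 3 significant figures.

Mass balance: 13000·0 + 2600·Cₑ = 15600·18.40
→ Cₑ = (15600·18.40 − 13000·0) / 2600 = 110.4 mg/L.

110 mg/L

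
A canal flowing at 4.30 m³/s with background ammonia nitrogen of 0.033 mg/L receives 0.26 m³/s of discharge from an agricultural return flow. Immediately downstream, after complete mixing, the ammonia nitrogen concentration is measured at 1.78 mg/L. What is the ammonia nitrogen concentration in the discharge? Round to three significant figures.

Mass balance: 4.300·0.03300 + 0.2600·Cₑ = 4.560·1.780
→ Cₑ = (4.560·1.780 − 4.300·0.03300) / 0.2600 = 30.67 mg/L.

30.7 mg/L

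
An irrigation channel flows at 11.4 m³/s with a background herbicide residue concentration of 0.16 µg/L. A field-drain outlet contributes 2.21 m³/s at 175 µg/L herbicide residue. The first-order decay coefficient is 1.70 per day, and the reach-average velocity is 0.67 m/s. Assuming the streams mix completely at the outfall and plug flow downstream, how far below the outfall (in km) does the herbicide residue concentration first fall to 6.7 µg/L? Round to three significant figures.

49.4 km

Conservation of mass: C = (11.40·0.1600 + 2.210·175.0) / 13.61 = 388.6/13.61 = 28.55 µg/L.
Set 28.55·exp(−k·t) = 6.7 → t = ln(28.55/6.7)/k = 73670 s = 20.46 h.
Distance = v·t = 0.67·73670 = 49360 m = 49.36 km.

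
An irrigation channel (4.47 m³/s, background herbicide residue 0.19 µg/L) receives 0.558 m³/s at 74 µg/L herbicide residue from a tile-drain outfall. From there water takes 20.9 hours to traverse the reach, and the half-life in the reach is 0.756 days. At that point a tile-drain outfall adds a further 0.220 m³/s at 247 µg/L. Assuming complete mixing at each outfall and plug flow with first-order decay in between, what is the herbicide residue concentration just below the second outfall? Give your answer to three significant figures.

Mass balance: C = (4.470·0.1900 + 0.5580·74.00) / 5.028 = 42.14/5.028 = 8.381 µg/L; combined flow 5.028 m³/s.
Half-life 0.756 d → k = ln 2 / 0.756 = 0.9169 d⁻¹.
First-order decay: C = 8.381·exp(−k·t) = 8.381·0.4500 = 3.772 µg/L.
At the second outfall, C = (5.028·3.772 + 0.2200·247.0) / (5.028 + 0.2200) = 13.97 µg/L.

14.0 µg/L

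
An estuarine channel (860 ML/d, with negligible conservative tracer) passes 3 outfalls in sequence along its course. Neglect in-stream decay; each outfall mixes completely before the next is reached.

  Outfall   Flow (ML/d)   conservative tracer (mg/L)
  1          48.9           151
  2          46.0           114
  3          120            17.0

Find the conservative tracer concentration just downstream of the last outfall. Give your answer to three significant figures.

13.6 mg/L

After outfall 1: Q = 860.0 + 48.90 = 908.9 ML/d; C = (860.0·0 + 48.90·151.0)/908.9 = 8.124 mg/L.
After outfall 2: Q = 908.9 + 46.00 = 954.9 ML/d; C = (908.9·8.124 + 46.00·114.0)/954.9 = 13.22 mg/L.
After outfall 3: Q = 954.9 + 120.0 = 1075 ML/d; C = (954.9·13.22 + 120.0·17.00)/1075 = 13.65 mg/L.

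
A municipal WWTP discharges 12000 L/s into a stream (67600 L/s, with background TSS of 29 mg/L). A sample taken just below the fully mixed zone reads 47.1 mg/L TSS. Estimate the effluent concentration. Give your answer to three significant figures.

Mass balance: 67600·29.00 + 12000·Cₑ = 79600·47.10
→ Cₑ = (79600·47.10 − 67600·29.00) / 12000 = 149.1 mg/L.

149 mg/L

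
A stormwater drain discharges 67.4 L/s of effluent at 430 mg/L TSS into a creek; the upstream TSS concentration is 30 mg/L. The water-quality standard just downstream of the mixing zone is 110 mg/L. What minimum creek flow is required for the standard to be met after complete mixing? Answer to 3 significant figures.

Set C_mix = 110: (Q·30.00 + 67.40·430.0) / (Q + 67.40) = 110
→ Q = 67.40·(430.0 − 110)/(110 − 30.00) = 269.6 L/s.

270 L/s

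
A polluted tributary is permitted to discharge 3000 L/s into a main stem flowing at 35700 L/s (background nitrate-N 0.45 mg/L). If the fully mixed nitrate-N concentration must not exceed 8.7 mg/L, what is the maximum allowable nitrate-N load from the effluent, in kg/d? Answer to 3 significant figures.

Mass balance at the limit: 35700·0.4500 + 3000·Cₑ = 38700·8.7 → Cₑ = 106.9 mg/L.
3000 L/s = 3.000 m³/s. Load = 3.000 m³/s × 106.9 g/m³ × 86 400 s/d = 27700 kg/d.

27700 kg/d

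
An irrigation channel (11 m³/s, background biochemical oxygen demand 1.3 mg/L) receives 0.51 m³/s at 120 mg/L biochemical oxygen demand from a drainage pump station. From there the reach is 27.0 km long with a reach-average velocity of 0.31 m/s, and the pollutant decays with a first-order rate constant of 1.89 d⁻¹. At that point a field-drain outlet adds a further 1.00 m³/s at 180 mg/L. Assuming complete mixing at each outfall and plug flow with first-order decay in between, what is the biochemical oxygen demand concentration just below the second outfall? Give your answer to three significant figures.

15.3 mg/L

Mixed concentration C = ΣQC/ΣQ = (11.00·1.300 + 0.5100·120.0) / 11.51 = 75.50/11.51 = 6.560 mg/L; combined flow 11.51 m³/s.
Travel time t = 27.0·1000 / 0.31 = 87100 s = 24.19 h.
First-order decay: C = 6.560·exp(−k·t) = 6.560·0.1488 = 0.9760 mg/L.
At the second outfall, C = (11.51·0.9760 + 1.000·180.0) / (11.51 + 1.000) = 15.29 mg/L.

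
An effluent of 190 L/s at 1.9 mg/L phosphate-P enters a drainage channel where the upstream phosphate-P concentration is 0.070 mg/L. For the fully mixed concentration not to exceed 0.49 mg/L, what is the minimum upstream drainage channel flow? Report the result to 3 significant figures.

638 L/s

Set C_mix = 0.49: (Q·0.07000 + 190.0·1.900) / (Q + 190.0) = 0.49
→ Q = 190.0·(1.900 − 0.49)/(0.49 − 0.07000) = 637.9 L/s.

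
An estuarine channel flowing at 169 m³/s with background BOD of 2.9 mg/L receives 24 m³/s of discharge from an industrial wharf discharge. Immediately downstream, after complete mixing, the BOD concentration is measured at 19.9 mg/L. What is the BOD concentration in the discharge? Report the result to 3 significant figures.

140 mg/L

Mass balance: 169.0·2.900 + 24.00·Cₑ = 193.0·19.90
→ Cₑ = (193.0·19.90 − 169.0·2.900) / 24.00 = 139.6 mg/L.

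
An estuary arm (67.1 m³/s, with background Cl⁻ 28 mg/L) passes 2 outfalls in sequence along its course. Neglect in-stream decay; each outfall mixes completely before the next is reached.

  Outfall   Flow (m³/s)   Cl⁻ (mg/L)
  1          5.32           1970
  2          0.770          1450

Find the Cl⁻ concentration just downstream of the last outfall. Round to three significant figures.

After outfall 1: Q = 67.10 + 5.320 = 72.42 m³/s; C = (67.10·28.00 + 5.320·1970)/72.42 = 170.7 mg/L.
After outfall 2: Q = 72.42 + 0.7700 = 73.19 m³/s; C = (72.42·170.7 + 0.7700·1450)/73.19 = 184.1 mg/L.

184 mg/L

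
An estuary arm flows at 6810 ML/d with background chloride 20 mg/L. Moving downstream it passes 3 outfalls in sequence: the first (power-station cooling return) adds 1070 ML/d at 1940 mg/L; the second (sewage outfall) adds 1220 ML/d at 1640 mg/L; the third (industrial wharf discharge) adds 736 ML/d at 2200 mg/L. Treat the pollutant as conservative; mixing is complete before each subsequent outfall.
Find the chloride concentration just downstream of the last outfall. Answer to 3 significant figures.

593 mg/L

Outfall 1: combined Q = 7880 ML/d; C = (6810·20.00 + 1070·1940)/7880 = 280.7 mg/L.
Outfall 2: combined Q = 9100 ML/d; C = (7880·280.7 + 1220·1640)/9100 = 462.9 mg/L.
Outfall 3: combined Q = 9836 ML/d; C = (9100·462.9 + 736.0·2200)/9836 = 592.9 mg/L.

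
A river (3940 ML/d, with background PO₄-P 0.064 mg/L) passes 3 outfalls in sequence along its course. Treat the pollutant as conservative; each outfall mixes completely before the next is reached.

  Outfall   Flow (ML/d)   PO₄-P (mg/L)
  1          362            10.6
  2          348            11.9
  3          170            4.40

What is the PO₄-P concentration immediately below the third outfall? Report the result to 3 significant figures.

1.86 mg/L

After outfall 1: Q = 3940 + 362.0 = 4302 ML/d; C = (3940·0.06400 + 362.0·10.60)/4302 = 0.9506 mg/L.
After outfall 2: Q = 4302 + 348.0 = 4650 ML/d; C = (4302·0.9506 + 348.0·11.90)/4650 = 1.770 mg/L.
After outfall 3: Q = 4650 + 170.0 = 4820 ML/d; C = (4650·1.770 + 170.0·4.400)/4820 = 1.863 mg/L.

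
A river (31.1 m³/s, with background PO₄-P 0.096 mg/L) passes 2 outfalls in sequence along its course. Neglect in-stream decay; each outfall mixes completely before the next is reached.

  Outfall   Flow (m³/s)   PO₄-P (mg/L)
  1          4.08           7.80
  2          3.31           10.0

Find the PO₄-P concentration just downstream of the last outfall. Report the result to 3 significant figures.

1.76 mg/L

After outfall 1: Q = 31.10 + 4.080 = 35.18 m³/s; C = (31.10·0.09600 + 4.080·7.800)/35.18 = 0.9895 mg/L.
After outfall 2: Q = 35.18 + 3.310 = 38.49 m³/s; C = (35.18·0.9895 + 3.310·10.00)/38.49 = 1.764 mg/L.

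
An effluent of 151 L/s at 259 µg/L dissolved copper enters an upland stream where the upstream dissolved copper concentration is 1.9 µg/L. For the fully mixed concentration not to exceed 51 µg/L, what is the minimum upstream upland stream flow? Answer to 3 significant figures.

Set C_mix = 51: (Q·1.900 + 151.0·259.0) / (Q + 151.0) = 51
→ Q = 151.0·(259.0 − 51)/(51 − 1.900) = 639.7 L/s.

640 L/s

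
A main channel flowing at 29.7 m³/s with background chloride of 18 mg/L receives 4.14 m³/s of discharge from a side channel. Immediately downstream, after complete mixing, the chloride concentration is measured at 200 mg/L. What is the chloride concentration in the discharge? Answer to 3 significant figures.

Mass balance: 29.70·18.00 + 4.140·Cₑ = 33.84·200.0
→ Cₑ = (33.84·200.0 − 29.70·18.00) / 4.140 = 1506 mg/L.

1510 mg/L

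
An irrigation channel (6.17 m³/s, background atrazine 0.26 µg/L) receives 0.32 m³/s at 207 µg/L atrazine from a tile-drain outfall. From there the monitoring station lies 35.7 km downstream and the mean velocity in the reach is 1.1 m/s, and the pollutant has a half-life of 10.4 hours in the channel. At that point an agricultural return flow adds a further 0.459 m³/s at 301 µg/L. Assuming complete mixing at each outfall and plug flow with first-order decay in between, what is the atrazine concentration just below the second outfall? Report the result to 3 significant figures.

25.2 µg/L

Mixed concentration C = ΣQC/ΣQ = (6.170·0.2600 + 0.3200·207.0) / 6.490 = 67.84/6.490 = 10.45 µg/L; combined flow 6.490 m³/s.
Travel time t = 35.7·1000 / 1.1 = 32450 s = 9.015 h.
Half-life 10.4 h → k = ln 2 / 10.4 = 0.06665 h⁻¹ = 1.600 d⁻¹.
Decay over the reach: 10.45·exp(−kt) = 10.45·0.5483 = 5.732 µg/L.
At the second outfall, C = (6.490·5.732 + 0.4590·301.0) / (6.490 + 0.4590) = 25.24 µg/L.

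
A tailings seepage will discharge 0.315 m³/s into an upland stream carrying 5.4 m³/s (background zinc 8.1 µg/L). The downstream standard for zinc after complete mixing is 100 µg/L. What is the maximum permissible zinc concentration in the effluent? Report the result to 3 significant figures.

1680 µg/L

At the limit, (Qr·Cr + Qe·Cₑ)/(Qr + Qe) = 100:
Cₑ = (5.715·100 − 5.400·8.100) / 0.3150 = 1675 µg/L.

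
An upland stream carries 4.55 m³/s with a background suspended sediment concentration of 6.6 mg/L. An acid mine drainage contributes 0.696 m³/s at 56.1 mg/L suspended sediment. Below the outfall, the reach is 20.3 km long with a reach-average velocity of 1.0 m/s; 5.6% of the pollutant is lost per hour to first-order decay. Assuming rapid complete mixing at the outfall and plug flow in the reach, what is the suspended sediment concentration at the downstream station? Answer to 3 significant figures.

Conservation of mass: C = (4.550·6.600 + 0.6960·56.10) / 5.246 = 69.08/5.246 = 13.17 mg/L.
Travel time t = 20.3·1000 / 1.0 = 20300 s = 5.639 h.
5.6%/h lost → k = −ln(1 − 0.056) = 0.05763 h⁻¹.
Decay over the reach: 13.17·exp(−kt) = 13.17·0.7226 = 9.514 mg/L.

9.51 mg/L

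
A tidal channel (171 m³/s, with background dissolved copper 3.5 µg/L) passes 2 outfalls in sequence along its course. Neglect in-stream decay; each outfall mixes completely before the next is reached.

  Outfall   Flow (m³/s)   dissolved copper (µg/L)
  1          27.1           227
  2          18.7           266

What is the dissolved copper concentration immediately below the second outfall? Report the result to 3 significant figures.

Outfall 1: combined Q = 198.1 m³/s; C = (171.0·3.500 + 27.10·227.0)/198.1 = 34.07 µg/L.
Outfall 2: combined Q = 216.8 m³/s; C = (198.1·34.07 + 18.70·266.0)/216.8 = 54.08 µg/L.

54.1 µg/L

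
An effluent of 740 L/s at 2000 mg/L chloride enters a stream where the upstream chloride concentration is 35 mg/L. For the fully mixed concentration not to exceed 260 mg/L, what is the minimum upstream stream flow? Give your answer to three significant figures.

Set C_mix = 260: (Q·35.00 + 740.0·2000) / (Q + 740.0) = 260
→ Q = 740.0·(2000 − 260)/(260 − 35.00) = 5723 L/s.

5720 L/s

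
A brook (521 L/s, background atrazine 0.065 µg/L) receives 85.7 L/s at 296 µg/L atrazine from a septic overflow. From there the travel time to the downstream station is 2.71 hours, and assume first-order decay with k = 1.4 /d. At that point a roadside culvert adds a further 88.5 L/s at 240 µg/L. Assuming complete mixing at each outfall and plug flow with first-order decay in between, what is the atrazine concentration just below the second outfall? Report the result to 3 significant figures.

Flow-weighted average: C = (521.0·0.06500 + 85.70·296.0) / 606.7 = 25400/606.7 = 41.87 µg/L; combined flow 606.7 L/s.
First-order decay: C = 41.87·exp(−k·t) = 41.87·0.8538 = 35.75 µg/L.
At the second outfall, C = (606.7·35.75 + 88.50·240.0) / (606.7 + 88.50) = 61.75 µg/L.

61.7 µg/L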